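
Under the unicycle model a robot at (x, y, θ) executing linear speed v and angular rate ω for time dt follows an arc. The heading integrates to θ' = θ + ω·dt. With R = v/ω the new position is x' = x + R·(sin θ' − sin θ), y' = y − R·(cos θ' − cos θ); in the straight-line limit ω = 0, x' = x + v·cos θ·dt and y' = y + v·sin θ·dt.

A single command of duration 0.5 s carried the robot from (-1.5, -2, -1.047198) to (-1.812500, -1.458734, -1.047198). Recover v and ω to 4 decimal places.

Δθ = -1.047198 − -1.047198 = 0.000000
ω = Δθ/dt = 0.000000/0.5 = 0.0000
ω = 0 → v = (Δx·cos θ + Δy·sin θ)/dt = -1.2500

v = -1.2500, ω = 0.0000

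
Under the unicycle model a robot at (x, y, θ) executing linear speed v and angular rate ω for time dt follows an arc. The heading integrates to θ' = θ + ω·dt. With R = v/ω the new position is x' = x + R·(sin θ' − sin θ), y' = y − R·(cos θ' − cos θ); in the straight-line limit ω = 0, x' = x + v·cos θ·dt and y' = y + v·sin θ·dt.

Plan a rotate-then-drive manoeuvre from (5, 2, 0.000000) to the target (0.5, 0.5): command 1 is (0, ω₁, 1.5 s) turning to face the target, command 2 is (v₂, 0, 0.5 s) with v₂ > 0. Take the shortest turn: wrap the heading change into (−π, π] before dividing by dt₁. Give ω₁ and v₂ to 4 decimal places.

heading to target = atan2(0.5−2, 0.5−5) = -2.8198
Δθ = wrap(-2.8198 − 0.0000) = -2.8198; ω₁ = Δθ/dt₁ = -1.8799
distance = √((0.5−5)² + (0.5−2)²) = 4.7434; v₂ = distance/dt₂ = 9.4868

ω₁ = -1.8799, v₂ = 9.4868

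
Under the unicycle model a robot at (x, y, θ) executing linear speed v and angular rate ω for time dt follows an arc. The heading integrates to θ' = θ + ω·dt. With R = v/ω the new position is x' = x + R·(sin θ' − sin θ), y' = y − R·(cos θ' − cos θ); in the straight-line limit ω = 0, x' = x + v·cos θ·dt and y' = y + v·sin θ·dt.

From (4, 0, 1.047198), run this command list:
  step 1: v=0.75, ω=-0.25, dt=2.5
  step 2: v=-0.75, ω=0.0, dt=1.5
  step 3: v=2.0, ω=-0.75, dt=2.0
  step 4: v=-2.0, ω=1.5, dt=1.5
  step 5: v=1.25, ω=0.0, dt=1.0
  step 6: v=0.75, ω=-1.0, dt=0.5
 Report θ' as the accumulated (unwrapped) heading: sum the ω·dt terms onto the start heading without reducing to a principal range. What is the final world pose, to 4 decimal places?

step 1: θ'=0.4222 (R=-3.0000) → pose (5.3688, 1.2366, 0.4222)
step 2: θ'=0.4222 (straight) → pose (4.3426, 0.7756, 0.4222)
step 3: θ'=-1.0778 (R=-2.6667) → pose (7.7844, -0.3949, -1.0778)
step 4: θ'=1.1722 (R=-1.3333) → pose (5.3810, -0.5084, 1.1722)
step 5: θ'=1.1722 (straight) → pose (5.8662, 0.6436, 1.1722)
step 6: θ'=0.6722 (R=-0.7500) → pose (6.0904, 0.9394, 0.6722)

(6.0904, 0.9394, 0.6722)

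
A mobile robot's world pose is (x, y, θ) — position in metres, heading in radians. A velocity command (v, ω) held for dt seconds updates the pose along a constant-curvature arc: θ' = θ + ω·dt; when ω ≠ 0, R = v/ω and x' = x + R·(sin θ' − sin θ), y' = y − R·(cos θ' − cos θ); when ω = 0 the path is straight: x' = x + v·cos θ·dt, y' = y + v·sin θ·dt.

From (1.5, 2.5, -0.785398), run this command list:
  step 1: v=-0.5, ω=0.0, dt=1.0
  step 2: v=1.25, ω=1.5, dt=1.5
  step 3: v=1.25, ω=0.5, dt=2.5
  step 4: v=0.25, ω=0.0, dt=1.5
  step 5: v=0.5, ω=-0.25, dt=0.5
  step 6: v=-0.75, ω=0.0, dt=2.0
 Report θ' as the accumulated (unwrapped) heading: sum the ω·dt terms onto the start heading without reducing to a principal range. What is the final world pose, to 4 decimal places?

step 1: θ'=-0.7854 (straight) → pose (1.1464, 2.8536, -0.7854)
step 2: θ'=1.4646 (R=0.8333) → pose (2.5643, 3.3545, 1.4646)
step 3: θ'=2.7146 (R=2.5000) → pose (1.1138, 5.8950, 2.7146)
step 4: θ'=2.7146 (straight) → pose (0.7724, 6.0503, 2.7146)
step 5: θ'=2.5896 (R=-2.0000) → pose (0.5519, 6.1678, 2.5896)
step 6: θ'=2.5896 (straight) → pose (1.8292, 5.3812, 2.5896)

(1.8292, 5.3812, 2.5896)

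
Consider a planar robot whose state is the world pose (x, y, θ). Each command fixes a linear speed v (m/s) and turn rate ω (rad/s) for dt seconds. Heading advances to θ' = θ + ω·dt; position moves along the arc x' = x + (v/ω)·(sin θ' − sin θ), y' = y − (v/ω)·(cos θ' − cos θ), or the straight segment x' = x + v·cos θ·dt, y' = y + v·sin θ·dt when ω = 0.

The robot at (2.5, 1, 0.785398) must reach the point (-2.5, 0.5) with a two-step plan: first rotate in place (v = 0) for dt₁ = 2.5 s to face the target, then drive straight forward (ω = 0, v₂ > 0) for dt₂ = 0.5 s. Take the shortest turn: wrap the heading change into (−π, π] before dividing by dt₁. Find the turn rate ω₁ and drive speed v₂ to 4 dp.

heading to target = atan2(0.5−1, -2.5−2.5) = -3.0419
Δθ = wrap(-3.0419 − 0.7854) = 2.4559; ω₁ = Δθ/dt₁ = 0.9823
distance = √((-2.5−2.5)² + (0.5−1)²) = 5.0249; v₂ = distance/dt₂ = 10.0499

ω₁ = 0.9823, v₂ = 10.0499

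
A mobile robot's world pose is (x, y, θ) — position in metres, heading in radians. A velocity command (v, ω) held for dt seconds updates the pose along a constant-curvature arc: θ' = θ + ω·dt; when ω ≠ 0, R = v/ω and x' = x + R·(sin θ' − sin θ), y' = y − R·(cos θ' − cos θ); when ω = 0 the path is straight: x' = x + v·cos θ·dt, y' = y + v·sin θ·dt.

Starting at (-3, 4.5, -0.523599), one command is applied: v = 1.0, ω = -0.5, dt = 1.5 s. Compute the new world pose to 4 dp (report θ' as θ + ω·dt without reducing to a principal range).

(-2.0877, 3.3536, -1.2736)

θ' = -0.5236 + -0.5·1.5 = -1.2736
R = v/ω = 1.0/-0.5 = -2.0000
x' = -3 + -2.0000·(sin -1.2736 − sin -0.5236) = -2.0877
y' = 4.5 − -2.0000·(cos -1.2736 − cos -0.5236) = 3.3536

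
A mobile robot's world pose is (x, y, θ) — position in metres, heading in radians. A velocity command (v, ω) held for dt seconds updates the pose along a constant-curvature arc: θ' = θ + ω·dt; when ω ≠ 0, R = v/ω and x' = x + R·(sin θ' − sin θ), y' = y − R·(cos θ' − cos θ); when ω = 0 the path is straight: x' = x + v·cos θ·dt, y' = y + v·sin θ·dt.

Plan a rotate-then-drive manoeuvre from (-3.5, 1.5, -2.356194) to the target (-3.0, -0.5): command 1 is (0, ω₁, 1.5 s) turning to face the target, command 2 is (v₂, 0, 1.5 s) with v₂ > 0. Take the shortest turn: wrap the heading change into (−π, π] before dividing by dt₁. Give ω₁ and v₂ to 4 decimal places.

ω₁ = 0.6869, v₂ = 1.3744

heading to target = atan2(-0.5−1.5, -3−-3.5) = -1.3258
Δθ = wrap(-1.3258 − -2.3562) = 1.0304; ω₁ = Δθ/dt₁ = 0.6869
distance = √((-3−-3.5)² + (-0.5−1.5)²) = 2.0616; v₂ = distance/dt₂ = 1.3744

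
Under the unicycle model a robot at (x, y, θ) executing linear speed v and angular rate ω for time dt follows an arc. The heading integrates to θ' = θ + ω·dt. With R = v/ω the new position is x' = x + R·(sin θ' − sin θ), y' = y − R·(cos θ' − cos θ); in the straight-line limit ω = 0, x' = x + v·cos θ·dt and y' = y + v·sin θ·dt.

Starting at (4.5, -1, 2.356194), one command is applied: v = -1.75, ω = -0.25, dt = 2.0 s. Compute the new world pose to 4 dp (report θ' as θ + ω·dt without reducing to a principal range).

θ' = 2.3562 + -0.25·2.0 = 1.8562
R = v/ω = -1.75/-0.25 = 7.0000
x' = 4.5 + 7.0000·(sin 1.8562 − sin 2.3562) = 6.2671
y' = -1 − 7.0000·(cos 1.8562 − cos 2.3562) = -3.9790

(6.2671, -3.9790, 1.8562)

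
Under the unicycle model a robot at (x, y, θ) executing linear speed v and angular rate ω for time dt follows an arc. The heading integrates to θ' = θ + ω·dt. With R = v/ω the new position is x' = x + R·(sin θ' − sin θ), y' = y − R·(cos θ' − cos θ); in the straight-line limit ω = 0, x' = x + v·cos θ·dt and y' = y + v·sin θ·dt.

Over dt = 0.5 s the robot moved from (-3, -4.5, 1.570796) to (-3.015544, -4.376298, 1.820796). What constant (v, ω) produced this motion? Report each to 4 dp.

v = 0.2500, ω = 0.5000

Δθ = 1.820796 − 1.570796 = 0.250000
ω = Δθ/dt = 0.250000/0.5 = 0.5000
R = −Δy/(cos θ' − cos θ) = 0.5000
v = R·ω = 0.5000·0.5000 = 0.2500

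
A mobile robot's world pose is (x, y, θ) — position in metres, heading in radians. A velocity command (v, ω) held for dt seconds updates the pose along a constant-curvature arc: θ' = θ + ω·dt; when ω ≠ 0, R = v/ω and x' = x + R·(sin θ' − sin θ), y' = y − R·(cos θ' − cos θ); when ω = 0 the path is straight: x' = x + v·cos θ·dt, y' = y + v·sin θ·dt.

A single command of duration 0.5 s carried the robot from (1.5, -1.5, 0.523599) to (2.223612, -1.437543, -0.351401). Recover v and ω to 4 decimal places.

v = 1.5000, ω = -1.7500

Δθ = -0.351401 − 0.523599 = -0.875000
ω = Δθ/dt = -0.875000/0.5 = -1.7500
R = Δx/(sin θ' − sin θ) = -0.8571
v = R·ω = -0.8571·-1.7500 = 1.5000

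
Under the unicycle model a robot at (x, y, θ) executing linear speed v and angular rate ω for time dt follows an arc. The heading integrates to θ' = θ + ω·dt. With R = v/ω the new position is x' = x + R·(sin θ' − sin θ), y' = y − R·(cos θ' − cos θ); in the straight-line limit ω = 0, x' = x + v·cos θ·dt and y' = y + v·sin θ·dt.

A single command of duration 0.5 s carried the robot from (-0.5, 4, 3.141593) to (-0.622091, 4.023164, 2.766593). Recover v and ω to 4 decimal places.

Δθ = 2.766593 − 3.141593 = -0.375000
ω = Δθ/dt = -0.375000/0.5 = -0.7500
R = Δx/(sin θ' − sin θ) = -0.3333
v = R·ω = -0.3333·-0.7500 = 0.2500

v = 0.2500, ω = -0.7500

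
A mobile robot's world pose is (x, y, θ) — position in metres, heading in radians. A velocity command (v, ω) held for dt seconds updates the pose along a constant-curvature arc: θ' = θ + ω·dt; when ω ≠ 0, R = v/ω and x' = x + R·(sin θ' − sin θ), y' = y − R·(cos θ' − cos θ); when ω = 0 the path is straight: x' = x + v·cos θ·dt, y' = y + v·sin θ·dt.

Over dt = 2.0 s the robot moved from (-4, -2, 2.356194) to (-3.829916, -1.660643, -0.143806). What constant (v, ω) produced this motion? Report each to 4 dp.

v = 0.2500, ω = -1.2500

Δθ = -0.143806 − 2.356194 = -2.500000
ω = Δθ/dt = -2.500000/2.0 = -1.2500
R = −Δy/(cos θ' − cos θ) = -0.2000
v = R·ω = -0.2000·-1.2500 = 0.2500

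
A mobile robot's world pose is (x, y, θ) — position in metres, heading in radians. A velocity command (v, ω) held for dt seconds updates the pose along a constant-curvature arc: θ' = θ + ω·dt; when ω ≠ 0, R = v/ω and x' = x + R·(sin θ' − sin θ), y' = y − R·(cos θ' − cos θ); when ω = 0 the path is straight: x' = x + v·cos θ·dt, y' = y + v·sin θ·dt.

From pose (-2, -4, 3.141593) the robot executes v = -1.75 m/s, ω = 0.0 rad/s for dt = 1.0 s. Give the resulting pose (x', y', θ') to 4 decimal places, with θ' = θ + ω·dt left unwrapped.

θ' = 3.1416 + 0.0·1.0 = 3.1416
ω = 0 → straight: x' = -2 + -1.75·cos(3.1416)·1.0 = -0.2500
y' = -4 + -1.75·sin(3.1416)·1.0 = -4.0000

(-0.2500, -4.0000, 3.1416)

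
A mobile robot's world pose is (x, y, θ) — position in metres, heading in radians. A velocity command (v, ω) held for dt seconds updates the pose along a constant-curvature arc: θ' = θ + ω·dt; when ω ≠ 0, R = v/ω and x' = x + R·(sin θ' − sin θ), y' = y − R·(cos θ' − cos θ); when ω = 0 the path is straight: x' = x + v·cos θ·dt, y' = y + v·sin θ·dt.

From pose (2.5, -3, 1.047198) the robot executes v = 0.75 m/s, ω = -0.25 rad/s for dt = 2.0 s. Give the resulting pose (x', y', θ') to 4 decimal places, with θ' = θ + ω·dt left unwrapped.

θ' = 1.0472 + -0.25·2.0 = 0.5472
R = v/ω = 0.75/-0.25 = -3.0000
x' = 2.5 + -3.0000·(sin 0.5472 − sin 1.0472) = 3.5372
y' = -3 − -3.0000·(cos 0.5472 − cos 1.0472) = -1.9380

(3.5372, -1.9380, 0.5472)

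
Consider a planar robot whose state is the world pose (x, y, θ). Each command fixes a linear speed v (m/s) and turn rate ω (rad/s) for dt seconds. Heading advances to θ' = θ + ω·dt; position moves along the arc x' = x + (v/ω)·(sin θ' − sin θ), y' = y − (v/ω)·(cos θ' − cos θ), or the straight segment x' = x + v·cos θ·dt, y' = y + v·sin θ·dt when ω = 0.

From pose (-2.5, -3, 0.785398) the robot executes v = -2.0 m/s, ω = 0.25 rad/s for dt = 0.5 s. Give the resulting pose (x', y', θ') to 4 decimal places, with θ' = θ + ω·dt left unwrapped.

θ' = 0.7854 + 0.25·0.5 = 0.9104
R = v/ω = -2.0/0.25 = -8.0000
x' = -2.5 + -8.0000·(sin 0.9104 − sin 0.7854) = -3.1611
y' = -3 − -8.0000·(cos 0.9104 − cos 0.7854) = -3.7494

(-3.1611, -3.7494, 0.9104)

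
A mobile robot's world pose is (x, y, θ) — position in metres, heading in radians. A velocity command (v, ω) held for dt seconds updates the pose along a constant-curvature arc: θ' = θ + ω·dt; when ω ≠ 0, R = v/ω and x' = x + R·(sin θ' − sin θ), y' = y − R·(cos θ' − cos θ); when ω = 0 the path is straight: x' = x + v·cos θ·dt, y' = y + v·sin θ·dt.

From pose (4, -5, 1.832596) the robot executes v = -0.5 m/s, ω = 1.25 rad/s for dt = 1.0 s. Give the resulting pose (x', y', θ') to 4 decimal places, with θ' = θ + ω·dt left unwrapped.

θ' = 1.8326 + 1.25·1.0 = 3.0826
R = v/ω = -0.5/1.25 = -0.4000
x' = 4 + -0.4000·(sin 3.0826 − sin 1.8326) = 4.3628
y' = -5 − -0.4000·(cos 3.0826 − cos 1.8326) = -5.2958

(4.3628, -5.2958, 3.0826)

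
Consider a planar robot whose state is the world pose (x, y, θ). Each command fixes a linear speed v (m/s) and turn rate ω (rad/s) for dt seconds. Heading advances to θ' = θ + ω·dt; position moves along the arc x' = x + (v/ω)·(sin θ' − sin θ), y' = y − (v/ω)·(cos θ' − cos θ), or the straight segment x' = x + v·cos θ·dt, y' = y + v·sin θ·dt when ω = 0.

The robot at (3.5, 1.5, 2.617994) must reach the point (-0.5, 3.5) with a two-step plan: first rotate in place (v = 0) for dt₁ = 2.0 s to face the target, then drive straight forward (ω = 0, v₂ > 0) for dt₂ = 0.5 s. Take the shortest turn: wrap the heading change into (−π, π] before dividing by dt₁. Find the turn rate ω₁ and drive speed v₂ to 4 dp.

ω₁ = 0.0300, v₂ = 8.9443

heading to target = atan2(3.5−1.5, -0.5−3.5) = 2.6779
Δθ = wrap(2.6779 − 2.6180) = 0.0600; ω₁ = Δθ/dt₁ = 0.0300
distance = √((-0.5−3.5)² + (3.5−1.5)²) = 4.4721; v₂ = distance/dt₂ = 8.9443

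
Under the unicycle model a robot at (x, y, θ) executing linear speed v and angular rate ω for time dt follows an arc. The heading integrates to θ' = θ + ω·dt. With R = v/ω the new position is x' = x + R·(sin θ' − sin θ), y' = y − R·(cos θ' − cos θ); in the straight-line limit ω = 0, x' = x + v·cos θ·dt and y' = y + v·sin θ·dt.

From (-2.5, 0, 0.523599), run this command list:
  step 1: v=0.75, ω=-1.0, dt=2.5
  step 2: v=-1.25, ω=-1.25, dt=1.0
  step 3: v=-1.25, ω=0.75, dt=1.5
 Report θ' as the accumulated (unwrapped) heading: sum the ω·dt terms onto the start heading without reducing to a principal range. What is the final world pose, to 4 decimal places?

step 1: θ'=-1.9764 (R=-0.7500) → pose (-1.4359, -0.9454, -1.9764)
step 2: θ'=-3.2264 (R=1.0000) → pose (-0.4323, -0.3436, -3.2264)
step 3: θ'=-2.1014 (R=-1.6667) → pose (1.1464, 0.4736, -2.1014)

(1.1464, 0.4736, -2.1014)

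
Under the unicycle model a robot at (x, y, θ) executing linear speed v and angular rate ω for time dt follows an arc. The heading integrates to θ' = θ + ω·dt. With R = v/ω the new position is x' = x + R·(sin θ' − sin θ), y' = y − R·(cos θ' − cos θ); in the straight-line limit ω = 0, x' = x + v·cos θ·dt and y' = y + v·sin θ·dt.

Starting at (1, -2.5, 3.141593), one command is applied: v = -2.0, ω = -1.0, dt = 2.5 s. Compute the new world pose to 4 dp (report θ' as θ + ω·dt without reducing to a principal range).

(2.1969, -6.1023, 0.6416)

θ' = 3.1416 + -1.0·2.5 = 0.6416
R = v/ω = -2.0/-1.0 = 2.0000
x' = 1 + 2.0000·(sin 0.6416 − sin 3.1416) = 2.1969
y' = -2.5 − 2.0000·(cos 0.6416 − cos 3.1416) = -6.1023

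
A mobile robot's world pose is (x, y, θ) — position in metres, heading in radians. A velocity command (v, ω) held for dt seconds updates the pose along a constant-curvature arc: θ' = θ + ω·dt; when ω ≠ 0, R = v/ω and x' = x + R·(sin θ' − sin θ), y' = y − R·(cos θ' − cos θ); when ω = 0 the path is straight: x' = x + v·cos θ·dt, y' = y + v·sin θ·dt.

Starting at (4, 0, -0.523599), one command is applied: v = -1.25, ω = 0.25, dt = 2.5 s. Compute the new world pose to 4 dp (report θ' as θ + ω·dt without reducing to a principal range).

θ' = -0.5236 + 0.25·2.5 = 0.1014
R = v/ω = -1.25/0.25 = -5.0000
x' = 4 + -5.0000·(sin 0.1014 − sin -0.5236) = 0.9939
y' = 0 − -5.0000·(cos 0.1014 − cos -0.5236) = 0.6442

(0.9939, 0.6442, 0.1014)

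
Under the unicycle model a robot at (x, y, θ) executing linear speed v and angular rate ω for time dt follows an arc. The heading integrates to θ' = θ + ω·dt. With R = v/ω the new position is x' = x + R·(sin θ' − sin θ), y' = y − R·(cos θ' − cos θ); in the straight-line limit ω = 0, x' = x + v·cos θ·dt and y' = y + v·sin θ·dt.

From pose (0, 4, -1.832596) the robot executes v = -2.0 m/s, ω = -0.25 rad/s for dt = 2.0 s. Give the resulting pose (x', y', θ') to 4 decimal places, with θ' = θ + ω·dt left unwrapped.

(1.9386, 7.4512, -2.3326)

θ' = -1.8326 + -0.25·2.0 = -2.3326
R = v/ω = -2.0/-0.25 = 8.0000
x' = 0 + 8.0000·(sin -2.3326 − sin -1.8326) = 1.9386
y' = 4 − 8.0000·(cos -2.3326 − cos -1.8326) = 7.4512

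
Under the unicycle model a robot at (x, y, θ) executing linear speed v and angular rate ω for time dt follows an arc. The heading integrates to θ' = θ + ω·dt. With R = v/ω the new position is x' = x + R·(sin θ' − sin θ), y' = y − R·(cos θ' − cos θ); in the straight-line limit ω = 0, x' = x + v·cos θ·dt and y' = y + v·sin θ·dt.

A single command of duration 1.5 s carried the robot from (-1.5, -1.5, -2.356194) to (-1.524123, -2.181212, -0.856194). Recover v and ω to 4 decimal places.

Δθ = -0.856194 − -2.356194 = 1.500000
ω = Δθ/dt = 1.500000/1.5 = 1.0000
R = −Δy/(cos θ' − cos θ) = 0.5000
v = R·ω = 0.5000·1.0000 = 0.5000

v = 0.5000, ω = 1.0000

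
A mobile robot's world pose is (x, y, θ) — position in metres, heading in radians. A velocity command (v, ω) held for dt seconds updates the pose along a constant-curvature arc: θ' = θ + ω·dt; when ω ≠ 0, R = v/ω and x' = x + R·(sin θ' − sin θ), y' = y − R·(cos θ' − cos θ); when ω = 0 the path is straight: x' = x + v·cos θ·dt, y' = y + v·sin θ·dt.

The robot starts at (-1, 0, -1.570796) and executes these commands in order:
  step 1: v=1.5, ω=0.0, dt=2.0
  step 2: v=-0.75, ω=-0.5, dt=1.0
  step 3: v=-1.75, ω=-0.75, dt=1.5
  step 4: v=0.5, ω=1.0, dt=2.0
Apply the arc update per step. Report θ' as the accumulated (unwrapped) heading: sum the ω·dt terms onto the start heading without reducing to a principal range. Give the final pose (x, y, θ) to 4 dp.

(0.8654, -1.7520, -1.1958)

step 1: θ'=-1.5708 (straight) → pose (-1.0000, -3.0000, -1.5708)
step 2: θ'=-2.0708 (R=1.5000) → pose (-0.8164, -2.2809, -2.0708)
step 3: θ'=-3.1958 (R=2.3333) → pose (1.3577, -1.0696, -3.1958)
step 4: θ'=-1.1958 (R=0.5000) → pose (0.8654, -1.7520, -1.1958)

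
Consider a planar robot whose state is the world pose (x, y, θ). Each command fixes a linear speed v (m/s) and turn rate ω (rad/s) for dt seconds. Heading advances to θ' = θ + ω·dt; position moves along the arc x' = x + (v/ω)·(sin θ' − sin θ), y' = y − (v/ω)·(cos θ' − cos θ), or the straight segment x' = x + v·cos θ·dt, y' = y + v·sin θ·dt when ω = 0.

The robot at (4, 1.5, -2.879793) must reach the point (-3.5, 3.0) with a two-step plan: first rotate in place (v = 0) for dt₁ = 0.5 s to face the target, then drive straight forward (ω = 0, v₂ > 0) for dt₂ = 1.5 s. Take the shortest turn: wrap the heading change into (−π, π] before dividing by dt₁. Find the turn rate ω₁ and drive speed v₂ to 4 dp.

heading to target = atan2(3−1.5, -3.5−4) = 2.9442
Δθ = wrap(2.9442 − -2.8798) = -0.4592; ω₁ = Δθ/dt₁ = -0.9184
distance = √((-3.5−4)² + (3−1.5)²) = 7.6485; v₂ = distance/dt₂ = 5.0990

ω₁ = -0.9184, v₂ = 5.0990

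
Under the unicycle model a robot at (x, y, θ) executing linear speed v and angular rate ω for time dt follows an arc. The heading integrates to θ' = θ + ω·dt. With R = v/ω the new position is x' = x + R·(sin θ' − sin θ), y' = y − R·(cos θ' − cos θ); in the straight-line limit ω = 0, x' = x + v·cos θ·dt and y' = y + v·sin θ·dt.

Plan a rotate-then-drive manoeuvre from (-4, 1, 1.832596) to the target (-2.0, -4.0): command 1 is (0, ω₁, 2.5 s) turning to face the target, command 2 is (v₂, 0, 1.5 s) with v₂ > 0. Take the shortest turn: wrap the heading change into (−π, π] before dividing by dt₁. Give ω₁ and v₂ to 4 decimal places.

heading to target = atan2(-4−1, -2−-4) = -1.1903
Δθ = wrap(-1.1903 − 1.8326) = -3.0229; ω₁ = Δθ/dt₁ = -1.2092
distance = √((-2−-4)² + (-4−1)²) = 5.3852; v₂ = distance/dt₂ = 3.5901

ω₁ = -1.2092, v₂ = 3.5901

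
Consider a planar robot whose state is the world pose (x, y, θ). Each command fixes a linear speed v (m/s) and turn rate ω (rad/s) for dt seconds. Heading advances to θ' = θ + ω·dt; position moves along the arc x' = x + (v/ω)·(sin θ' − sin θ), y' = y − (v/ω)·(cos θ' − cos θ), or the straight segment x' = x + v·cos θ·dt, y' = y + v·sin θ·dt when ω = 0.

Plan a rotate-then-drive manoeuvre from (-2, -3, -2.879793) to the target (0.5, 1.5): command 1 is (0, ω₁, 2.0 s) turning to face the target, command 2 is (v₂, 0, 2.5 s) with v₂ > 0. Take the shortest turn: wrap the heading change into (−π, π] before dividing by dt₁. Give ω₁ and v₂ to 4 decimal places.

heading to target = atan2(1.5−-3, 0.5−-2) = 1.0637
Δθ = wrap(1.0637 − -2.8798) = -2.3397; ω₁ = Δθ/dt₁ = -1.1698
distance = √((0.5−-2)² + (1.5−-3)²) = 5.1478; v₂ = distance/dt₂ = 2.0591

ω₁ = -1.1698, v₂ = 2.0591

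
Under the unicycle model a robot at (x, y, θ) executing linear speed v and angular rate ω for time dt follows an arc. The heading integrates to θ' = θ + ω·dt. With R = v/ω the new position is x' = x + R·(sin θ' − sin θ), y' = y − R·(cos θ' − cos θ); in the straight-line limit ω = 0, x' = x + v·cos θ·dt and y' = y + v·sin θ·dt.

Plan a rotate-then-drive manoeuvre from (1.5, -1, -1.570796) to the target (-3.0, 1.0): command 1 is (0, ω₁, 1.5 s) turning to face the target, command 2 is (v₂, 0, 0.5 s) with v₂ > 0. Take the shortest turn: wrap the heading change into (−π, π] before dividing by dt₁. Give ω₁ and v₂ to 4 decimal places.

ω₁ = -1.3260, v₂ = 9.8489

heading to target = atan2(1−-1, -3−1.5) = 2.7234
Δθ = wrap(2.7234 − -1.5708) = -1.9890; ω₁ = Δθ/dt₁ = -1.3260
distance = √((-3−1.5)² + (1−-1)²) = 4.9244; v₂ = distance/dt₂ = 9.8489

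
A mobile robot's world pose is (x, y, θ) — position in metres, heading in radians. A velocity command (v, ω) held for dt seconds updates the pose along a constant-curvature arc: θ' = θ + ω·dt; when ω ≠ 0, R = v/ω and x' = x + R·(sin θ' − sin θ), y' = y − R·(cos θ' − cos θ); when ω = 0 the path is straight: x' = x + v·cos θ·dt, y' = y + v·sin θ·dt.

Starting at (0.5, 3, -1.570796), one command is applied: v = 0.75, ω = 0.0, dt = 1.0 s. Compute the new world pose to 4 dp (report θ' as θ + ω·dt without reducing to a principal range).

θ' = -1.5708 + 0.0·1.0 = -1.5708
ω = 0 → straight: x' = 0.5 + 0.75·cos(-1.5708)·1.0 = 0.5000
y' = 3 + 0.75·sin(-1.5708)·1.0 = 2.2500

(0.5000, 2.2500, -1.5708)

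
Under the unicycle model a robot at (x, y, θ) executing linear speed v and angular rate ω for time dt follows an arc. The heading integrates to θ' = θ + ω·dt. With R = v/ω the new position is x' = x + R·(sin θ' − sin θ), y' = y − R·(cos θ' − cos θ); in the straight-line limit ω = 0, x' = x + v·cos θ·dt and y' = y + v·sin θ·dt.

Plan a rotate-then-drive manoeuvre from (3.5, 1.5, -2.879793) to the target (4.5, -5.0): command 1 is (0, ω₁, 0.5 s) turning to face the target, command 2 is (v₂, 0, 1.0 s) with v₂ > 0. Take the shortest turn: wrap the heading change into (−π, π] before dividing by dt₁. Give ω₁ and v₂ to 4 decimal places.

heading to target = atan2(-5−1.5, 4.5−3.5) = -1.4181
Δθ = wrap(-1.4181 − -2.8798) = 1.4616; ω₁ = Δθ/dt₁ = 2.9233
distance = √((4.5−3.5)² + (-5−1.5)²) = 6.5765; v₂ = distance/dt₂ = 6.5765

ω₁ = 2.9233, v₂ = 6.5765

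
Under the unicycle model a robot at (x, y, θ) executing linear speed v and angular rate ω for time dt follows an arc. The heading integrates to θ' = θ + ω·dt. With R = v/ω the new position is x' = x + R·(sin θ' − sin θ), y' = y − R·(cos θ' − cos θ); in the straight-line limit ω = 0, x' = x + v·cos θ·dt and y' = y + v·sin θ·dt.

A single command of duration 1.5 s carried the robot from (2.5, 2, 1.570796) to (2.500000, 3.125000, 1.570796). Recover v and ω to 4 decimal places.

v = 0.7500, ω = 0.0000

Δθ = 1.570796 − 1.570796 = 0.000000
ω = Δθ/dt = 0.000000/1.5 = 0.0000
ω = 0 → v = (Δx·cos θ + Δy·sin θ)/dt = 0.7500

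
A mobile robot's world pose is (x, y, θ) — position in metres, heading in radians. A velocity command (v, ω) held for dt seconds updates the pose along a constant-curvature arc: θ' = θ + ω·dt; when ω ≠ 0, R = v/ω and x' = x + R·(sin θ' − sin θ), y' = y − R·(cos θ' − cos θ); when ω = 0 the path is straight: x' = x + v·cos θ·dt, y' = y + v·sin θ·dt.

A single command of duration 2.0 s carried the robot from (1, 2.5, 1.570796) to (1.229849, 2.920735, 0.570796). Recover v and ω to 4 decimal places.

Δθ = 0.570796 − 1.570796 = -1.000000
ω = Δθ/dt = -1.000000/2.0 = -0.5000
R = −Δy/(cos θ' − cos θ) = -0.5000
v = R·ω = -0.5000·-0.5000 = 0.2500

v = 0.2500, ω = -0.5000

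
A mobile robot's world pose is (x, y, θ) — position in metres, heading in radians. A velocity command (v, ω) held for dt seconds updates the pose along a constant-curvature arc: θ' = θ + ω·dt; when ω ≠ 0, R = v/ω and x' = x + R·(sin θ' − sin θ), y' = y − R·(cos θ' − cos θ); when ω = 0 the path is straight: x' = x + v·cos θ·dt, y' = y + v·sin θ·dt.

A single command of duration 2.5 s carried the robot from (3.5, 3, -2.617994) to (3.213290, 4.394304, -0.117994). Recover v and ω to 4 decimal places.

Δθ = -0.117994 − -2.617994 = 2.500000
ω = Δθ/dt = 2.500000/2.5 = 1.0000
R = −Δy/(cos θ' − cos θ) = -0.7500
v = R·ω = -0.7500·1.0000 = -0.7500

v = -0.7500, ω = 1.0000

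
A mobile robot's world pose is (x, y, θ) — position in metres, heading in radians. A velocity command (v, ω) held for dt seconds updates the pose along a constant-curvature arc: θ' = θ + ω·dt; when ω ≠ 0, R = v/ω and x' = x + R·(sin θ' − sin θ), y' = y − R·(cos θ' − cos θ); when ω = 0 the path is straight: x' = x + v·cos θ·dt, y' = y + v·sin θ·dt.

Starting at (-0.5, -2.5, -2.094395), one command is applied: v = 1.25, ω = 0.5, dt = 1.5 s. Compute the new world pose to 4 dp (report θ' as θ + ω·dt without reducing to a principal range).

(-0.7711, -4.3112, -1.3444)

θ' = -2.0944 + 0.5·1.5 = -1.3444
R = v/ω = 1.25/0.5 = 2.5000
x' = -0.5 + 2.5000·(sin -1.3444 − sin -2.0944) = -0.7711
y' = -2.5 − 2.5000·(cos -1.3444 − cos -2.0944) = -4.3112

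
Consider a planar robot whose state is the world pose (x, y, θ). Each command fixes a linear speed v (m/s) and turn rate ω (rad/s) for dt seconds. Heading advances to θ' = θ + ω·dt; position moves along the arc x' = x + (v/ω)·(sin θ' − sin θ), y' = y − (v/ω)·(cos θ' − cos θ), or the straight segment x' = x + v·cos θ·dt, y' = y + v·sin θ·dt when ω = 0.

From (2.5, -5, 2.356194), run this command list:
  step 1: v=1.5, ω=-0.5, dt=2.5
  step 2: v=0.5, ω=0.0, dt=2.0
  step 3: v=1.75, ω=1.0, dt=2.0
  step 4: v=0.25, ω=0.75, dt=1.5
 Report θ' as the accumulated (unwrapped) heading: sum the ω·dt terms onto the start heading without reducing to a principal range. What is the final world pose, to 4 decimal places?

(0.5775, 1.7137, 4.2312)

step 1: θ'=1.1062 (R=-3.0000) → pose (1.9393, -1.5345, 1.1062)
step 2: θ'=1.1062 (straight) → pose (2.3874, -0.6405, 1.1062)
step 3: θ'=3.1062 (R=1.7500) → pose (0.8848, 1.8925, 3.1062)
step 4: θ'=4.2312 (R=0.3333) → pose (0.5775, 1.7137, 4.2312)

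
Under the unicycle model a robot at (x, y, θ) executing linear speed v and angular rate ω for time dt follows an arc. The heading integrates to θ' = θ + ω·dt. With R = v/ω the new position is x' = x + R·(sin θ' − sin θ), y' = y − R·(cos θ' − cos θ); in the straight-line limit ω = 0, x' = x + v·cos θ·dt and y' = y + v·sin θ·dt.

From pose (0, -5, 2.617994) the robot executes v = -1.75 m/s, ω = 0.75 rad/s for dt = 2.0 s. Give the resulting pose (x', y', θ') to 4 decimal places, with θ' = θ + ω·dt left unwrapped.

θ' = 2.6180 + 0.75·2.0 = 4.1180
R = v/ω = -1.75/0.75 = -2.3333
x' = 0 + -2.3333·(sin 4.1180 − sin 2.6180) = 3.0998
y' = -5 − -2.3333·(cos 4.1180 − cos 2.6180) = -4.2860

(3.0998, -4.2860, 4.1180)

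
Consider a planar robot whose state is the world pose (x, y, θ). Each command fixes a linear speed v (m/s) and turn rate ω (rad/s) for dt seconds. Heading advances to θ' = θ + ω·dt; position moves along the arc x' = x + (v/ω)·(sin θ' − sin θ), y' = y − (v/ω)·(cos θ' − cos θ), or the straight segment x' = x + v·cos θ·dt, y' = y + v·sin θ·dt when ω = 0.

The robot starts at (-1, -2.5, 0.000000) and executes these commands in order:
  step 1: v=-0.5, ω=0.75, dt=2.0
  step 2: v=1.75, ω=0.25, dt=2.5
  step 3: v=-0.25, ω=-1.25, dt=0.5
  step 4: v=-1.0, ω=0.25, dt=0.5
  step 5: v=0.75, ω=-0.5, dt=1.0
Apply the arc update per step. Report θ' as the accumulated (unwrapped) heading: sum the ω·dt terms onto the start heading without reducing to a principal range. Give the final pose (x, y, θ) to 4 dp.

(-2.5255, 1.1685, 1.1250)

step 1: θ'=1.5000 (R=-0.6667) → pose (-1.6650, -3.1195, 1.5000)
step 2: θ'=2.1250 (R=7.0000) → pose (-2.6952, 1.0595, 2.1250)
step 3: θ'=1.5000 (R=0.2000) → pose (-2.6658, 0.9401, 1.5000)
step 4: θ'=1.6250 (R=-4.0000) → pose (-2.6699, 0.4405, 1.6250)
step 5: θ'=1.1250 (R=-1.5000) → pose (-2.5255, 1.1685, 1.1250)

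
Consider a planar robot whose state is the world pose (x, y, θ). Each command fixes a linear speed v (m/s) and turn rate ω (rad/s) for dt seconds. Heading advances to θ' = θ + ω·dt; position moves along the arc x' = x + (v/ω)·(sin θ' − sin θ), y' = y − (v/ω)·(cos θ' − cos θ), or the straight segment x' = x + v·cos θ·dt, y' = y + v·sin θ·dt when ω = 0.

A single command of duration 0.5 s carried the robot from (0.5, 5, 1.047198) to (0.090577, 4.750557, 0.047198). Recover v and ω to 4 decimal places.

Δθ = 0.047198 − 1.047198 = -1.000000
ω = Δθ/dt = -1.000000/0.5 = -2.0000
R = Δx/(sin θ' − sin θ) = 0.5000
v = R·ω = 0.5000·-2.0000 = -1.0000

v = -1.0000, ω = -2.0000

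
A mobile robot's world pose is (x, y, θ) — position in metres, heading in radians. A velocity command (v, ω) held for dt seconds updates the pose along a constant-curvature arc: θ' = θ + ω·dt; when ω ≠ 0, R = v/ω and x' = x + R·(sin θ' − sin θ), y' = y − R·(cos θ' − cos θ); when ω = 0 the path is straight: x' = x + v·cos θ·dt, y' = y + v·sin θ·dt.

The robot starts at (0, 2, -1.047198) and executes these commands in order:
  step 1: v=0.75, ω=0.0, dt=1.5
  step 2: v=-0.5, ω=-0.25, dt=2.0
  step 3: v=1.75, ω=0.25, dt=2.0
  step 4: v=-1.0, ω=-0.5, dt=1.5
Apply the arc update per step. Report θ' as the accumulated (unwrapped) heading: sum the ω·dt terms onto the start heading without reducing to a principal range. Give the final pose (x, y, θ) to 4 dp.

step 1: θ'=-1.0472 (straight) → pose (0.5625, 1.0257, -1.0472)
step 2: θ'=-1.5472 (R=2.0000) → pose (0.2951, 1.9785, -1.5472)
step 3: θ'=-1.0472 (R=7.0000) → pose (1.2310, -1.3563, -1.0472)
step 4: θ'=-1.7972 (R=2.0000) → pose (1.0141, 0.0926, -1.7972)

(1.0141, 0.0926, -1.7972)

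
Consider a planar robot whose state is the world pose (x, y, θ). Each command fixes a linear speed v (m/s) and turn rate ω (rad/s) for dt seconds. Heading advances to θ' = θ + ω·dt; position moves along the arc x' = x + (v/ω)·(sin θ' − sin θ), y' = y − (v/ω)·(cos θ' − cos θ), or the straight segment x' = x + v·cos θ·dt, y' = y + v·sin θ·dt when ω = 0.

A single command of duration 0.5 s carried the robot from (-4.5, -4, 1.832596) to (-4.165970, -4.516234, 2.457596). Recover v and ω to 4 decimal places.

Δθ = 2.457596 − 1.832596 = 0.625000
ω = Δθ/dt = 0.625000/0.5 = 1.2500
R = −Δy/(cos θ' − cos θ) = -1.0000
v = R·ω = -1.0000·1.2500 = -1.2500

v = -1.2500, ω = 1.2500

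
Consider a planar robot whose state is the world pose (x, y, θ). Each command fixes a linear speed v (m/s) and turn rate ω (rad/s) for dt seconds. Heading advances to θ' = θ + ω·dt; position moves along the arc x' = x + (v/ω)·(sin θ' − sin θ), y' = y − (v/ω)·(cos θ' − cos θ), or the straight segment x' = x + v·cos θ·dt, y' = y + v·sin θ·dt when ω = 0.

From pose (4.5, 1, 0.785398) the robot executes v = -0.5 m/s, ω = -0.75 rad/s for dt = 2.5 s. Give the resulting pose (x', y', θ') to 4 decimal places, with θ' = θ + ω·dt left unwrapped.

(3.4376, 1.1628, -1.0896)

θ' = 0.7854 + -0.75·2.5 = -1.0896
R = v/ω = -0.5/-0.75 = 0.6667
x' = 4.5 + 0.6667·(sin -1.0896 − sin 0.7854) = 3.4376
y' = 1 − 0.6667·(cos -1.0896 − cos 0.7854) = 1.1628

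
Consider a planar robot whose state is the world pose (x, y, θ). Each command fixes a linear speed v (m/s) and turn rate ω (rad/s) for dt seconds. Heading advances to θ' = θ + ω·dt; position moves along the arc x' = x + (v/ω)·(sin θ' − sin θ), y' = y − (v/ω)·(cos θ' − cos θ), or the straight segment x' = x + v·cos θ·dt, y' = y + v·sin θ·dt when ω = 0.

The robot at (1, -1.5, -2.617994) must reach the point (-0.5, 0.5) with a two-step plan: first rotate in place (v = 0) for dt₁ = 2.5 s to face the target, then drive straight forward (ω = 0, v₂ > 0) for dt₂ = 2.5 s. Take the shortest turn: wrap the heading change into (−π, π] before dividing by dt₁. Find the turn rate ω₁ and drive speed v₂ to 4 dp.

ω₁ = -0.5804, v₂ = 1.0000

heading to target = atan2(0.5−-1.5, -0.5−1) = 2.2143
Δθ = wrap(2.2143 − -2.6180) = -1.4509; ω₁ = Δθ/dt₁ = -0.5804
distance = √((-0.5−1)² + (0.5−-1.5)²) = 2.5000; v₂ = distance/dt₂ = 1.0000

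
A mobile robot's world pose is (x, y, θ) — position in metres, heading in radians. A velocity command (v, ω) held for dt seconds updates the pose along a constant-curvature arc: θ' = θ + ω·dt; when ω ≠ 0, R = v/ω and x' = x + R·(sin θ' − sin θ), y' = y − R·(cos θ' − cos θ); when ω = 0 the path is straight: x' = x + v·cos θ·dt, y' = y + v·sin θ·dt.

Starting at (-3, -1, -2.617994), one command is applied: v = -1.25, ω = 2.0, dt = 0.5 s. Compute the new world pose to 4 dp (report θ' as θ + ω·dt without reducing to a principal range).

θ' = -2.6180 + 2.0·0.5 = -1.6180
R = v/ω = -1.25/2.0 = -0.6250
x' = -3 + -0.6250·(sin -1.6180 − sin -2.6180) = -2.6882
y' = -1 − -0.6250·(cos -1.6180 − cos -2.6180) = -0.4882

(-2.6882, -0.4882, -1.6180)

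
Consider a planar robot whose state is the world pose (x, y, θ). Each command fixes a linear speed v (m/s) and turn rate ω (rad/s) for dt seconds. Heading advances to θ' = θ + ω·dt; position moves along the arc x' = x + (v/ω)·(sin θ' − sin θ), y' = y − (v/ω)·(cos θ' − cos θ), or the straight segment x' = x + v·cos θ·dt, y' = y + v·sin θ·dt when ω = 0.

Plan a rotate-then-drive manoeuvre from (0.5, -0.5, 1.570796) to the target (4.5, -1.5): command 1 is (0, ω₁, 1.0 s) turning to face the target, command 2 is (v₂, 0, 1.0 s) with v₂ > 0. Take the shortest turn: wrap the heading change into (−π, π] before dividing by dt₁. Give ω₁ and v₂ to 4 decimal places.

ω₁ = -1.8158, v₂ = 4.1231

heading to target = atan2(-1.5−-0.5, 4.5−0.5) = -0.2450
Δθ = wrap(-0.2450 − 1.5708) = -1.8158; ω₁ = Δθ/dt₁ = -1.8158
distance = √((4.5−0.5)² + (-1.5−-0.5)²) = 4.1231; v₂ = distance/dt₂ = 4.1231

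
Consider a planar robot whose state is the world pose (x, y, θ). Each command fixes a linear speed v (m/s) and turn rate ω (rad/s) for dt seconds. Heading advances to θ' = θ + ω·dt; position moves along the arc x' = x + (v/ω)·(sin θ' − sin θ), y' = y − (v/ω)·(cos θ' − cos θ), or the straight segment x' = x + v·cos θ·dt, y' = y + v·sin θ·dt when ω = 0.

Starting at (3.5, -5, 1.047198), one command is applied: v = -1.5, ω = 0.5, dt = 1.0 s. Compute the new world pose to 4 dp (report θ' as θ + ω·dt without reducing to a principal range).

(3.0989, -6.4292, 1.5472)

θ' = 1.0472 + 0.5·1.0 = 1.5472
R = v/ω = -1.5/0.5 = -3.0000
x' = 3.5 + -3.0000·(sin 1.5472 − sin 1.0472) = 3.0989
y' = -5 − -3.0000·(cos 1.5472 − cos 1.0472) = -6.4292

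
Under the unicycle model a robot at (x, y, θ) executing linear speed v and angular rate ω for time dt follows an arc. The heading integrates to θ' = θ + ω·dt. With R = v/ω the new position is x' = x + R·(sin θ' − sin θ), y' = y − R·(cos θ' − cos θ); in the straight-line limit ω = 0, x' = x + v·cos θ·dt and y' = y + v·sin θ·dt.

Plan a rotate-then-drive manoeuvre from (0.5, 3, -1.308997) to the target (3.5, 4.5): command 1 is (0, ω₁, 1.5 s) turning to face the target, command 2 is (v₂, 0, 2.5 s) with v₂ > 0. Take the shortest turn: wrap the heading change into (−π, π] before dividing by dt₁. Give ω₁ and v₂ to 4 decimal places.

heading to target = atan2(4.5−3, 3.5−0.5) = 0.4636
Δθ = wrap(0.4636 − -1.3090) = 1.7726; ω₁ = Δθ/dt₁ = 1.1818
distance = √((3.5−0.5)² + (4.5−3)²) = 3.3541; v₂ = distance/dt₂ = 1.3416

ω₁ = 1.1818, v₂ = 1.3416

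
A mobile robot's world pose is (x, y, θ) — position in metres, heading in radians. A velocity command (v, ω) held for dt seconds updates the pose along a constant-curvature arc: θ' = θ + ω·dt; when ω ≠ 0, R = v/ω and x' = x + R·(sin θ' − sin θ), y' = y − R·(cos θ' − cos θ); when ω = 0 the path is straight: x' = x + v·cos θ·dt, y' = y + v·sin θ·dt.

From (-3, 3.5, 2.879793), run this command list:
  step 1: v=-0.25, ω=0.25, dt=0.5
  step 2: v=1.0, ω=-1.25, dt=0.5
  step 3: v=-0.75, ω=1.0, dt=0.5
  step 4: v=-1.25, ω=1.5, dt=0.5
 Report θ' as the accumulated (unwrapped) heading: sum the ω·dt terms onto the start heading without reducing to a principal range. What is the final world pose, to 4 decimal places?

step 1: θ'=3.0048 (R=-1.0000) → pose (-2.8776, 3.4753, 3.0048)
step 2: θ'=2.3798 (R=-0.8000) → pose (-3.3206, 3.6889, 2.3798)
step 3: θ'=2.8798 (R=-0.7500) → pose (-2.9971, 3.5072, 2.8798)
step 4: θ'=3.6298 (R=-0.8333) → pose (-2.3905, 3.5761, 3.6298)

(-2.3905, 3.5761, 3.6298)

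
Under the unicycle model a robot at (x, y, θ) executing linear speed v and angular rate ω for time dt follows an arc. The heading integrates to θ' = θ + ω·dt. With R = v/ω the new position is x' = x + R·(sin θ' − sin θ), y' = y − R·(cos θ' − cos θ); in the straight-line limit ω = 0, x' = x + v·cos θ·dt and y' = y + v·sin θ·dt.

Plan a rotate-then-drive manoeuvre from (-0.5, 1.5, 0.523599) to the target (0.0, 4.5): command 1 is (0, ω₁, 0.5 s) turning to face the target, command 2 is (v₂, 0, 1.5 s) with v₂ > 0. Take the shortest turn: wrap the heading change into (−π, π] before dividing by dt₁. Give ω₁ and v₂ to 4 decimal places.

heading to target = atan2(4.5−1.5, 0−-0.5) = 1.4056
Δθ = wrap(1.4056 − 0.5236) = 0.8820; ω₁ = Δθ/dt₁ = 1.7641
distance = √((0−-0.5)² + (4.5−1.5)²) = 3.0414; v₂ = distance/dt₂ = 2.0276

ω₁ = 1.7641, v₂ = 2.0276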